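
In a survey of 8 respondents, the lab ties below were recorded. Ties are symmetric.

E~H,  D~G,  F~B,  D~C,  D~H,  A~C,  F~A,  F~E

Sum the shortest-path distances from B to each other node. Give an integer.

Distances from B: A:2, C:3, D:4, E:2, F:1, G:5, H:3.
Sum = 2 + 3 + 4 + 2 + 1 + 5 + 3 = 20.

20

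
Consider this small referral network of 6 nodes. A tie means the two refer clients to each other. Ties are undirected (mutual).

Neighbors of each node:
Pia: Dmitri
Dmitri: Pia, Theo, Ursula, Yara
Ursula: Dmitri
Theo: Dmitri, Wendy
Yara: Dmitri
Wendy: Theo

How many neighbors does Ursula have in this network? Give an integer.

Ursula is directly tied to Dmitri. That is 1 neighbor, so the degree of Ursula is 1.

1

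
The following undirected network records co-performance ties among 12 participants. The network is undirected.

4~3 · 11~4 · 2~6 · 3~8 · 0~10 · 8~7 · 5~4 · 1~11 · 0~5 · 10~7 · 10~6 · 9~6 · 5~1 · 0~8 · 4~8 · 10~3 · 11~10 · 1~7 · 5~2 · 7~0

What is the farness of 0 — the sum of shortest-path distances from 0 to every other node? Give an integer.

Distances from 0: 1:2, 2:2, 3:2, 4:2, 5:1, 6:2, 7:1, 8:1, 9:3, 10:1, 11:2.
Sum = 2 + 2 + 2 + 2 + 1 + 2 + 1 + 1 + 3 + 1 + 2 = 19.

19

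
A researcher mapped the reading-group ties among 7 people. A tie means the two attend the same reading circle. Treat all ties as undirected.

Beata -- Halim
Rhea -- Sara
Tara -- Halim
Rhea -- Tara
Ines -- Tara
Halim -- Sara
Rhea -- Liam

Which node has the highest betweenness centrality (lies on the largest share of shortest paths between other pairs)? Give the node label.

Tara

Unnormalized betweenness of each node: Beata:0, Halim:6, Ines:0, Liam:0, Rhea:6, Sara:2, Tara:7.
Tara has the largest value, 7, making it the main broker — the node through which the most shortest paths run.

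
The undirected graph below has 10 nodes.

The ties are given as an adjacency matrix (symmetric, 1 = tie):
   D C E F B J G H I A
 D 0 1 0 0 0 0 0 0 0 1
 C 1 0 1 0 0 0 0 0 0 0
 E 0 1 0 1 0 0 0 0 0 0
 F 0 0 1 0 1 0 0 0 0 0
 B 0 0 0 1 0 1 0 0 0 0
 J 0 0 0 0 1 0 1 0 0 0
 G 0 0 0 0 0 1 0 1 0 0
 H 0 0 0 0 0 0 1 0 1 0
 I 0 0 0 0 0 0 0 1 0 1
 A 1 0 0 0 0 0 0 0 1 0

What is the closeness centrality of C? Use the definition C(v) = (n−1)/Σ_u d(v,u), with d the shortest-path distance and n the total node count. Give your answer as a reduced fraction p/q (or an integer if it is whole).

Distances from C: A:2, B:3, D:1, E:1, F:2, G:5, H:4, I:3, J:4. Sum = 25.
n = 10, so closeness = 9/25.

9/25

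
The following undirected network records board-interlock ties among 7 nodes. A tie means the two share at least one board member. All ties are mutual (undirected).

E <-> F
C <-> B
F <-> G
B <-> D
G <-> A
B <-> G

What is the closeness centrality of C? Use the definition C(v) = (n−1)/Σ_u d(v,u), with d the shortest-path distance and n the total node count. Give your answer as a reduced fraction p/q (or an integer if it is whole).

2/5

Distances from C: A:3, B:1, D:2, E:4, F:3, G:2. Sum = 15.
n = 7, so closeness = 6/15 = 2/5.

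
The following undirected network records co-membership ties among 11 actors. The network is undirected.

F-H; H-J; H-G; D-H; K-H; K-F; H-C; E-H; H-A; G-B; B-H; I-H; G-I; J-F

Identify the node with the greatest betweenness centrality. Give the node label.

H

Unnormalized betweenness of each node: A:0, B:0, C:0, D:0, E:0, F:1/2, G:1/2, H:40, I:0, J:0, K:0.
H has the largest value, 40, making it the main broker — the node through which the most shortest paths run.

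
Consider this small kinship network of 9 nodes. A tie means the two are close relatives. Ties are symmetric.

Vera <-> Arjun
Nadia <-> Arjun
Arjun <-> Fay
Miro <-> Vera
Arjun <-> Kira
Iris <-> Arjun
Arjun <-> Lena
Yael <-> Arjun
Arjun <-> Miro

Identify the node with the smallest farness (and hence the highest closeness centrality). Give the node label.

Farness (sum of distances to all others) for each node — Arjun:8, Fay:15, Iris:15, Kira:15, Lena:15, Miro:14, Nadia:15, Vera:14, Yael:15.
The smallest farness is 8, for Arjun, so Arjun has the highest closeness.

Arjun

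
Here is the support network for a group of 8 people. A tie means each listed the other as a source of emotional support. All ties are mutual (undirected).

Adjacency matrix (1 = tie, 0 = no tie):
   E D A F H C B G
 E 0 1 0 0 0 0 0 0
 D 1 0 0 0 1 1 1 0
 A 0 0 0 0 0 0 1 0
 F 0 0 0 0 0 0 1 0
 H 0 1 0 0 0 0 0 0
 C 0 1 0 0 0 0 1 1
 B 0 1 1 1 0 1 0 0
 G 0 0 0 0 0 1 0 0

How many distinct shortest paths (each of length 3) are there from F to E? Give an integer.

The shortest distance is 3, and the only length-3 path is F–B–D–E. So there is exactly 1 shortest path.

1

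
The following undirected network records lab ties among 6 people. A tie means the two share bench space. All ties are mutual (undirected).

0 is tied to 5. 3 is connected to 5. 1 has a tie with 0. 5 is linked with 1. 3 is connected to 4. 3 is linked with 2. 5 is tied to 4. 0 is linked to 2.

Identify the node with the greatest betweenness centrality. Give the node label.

5

Unnormalized betweenness of each node: 0:3/2, 1:0, 2:1/2, 3:3/2, 4:0, 5:7/2.
5 has the largest value, 7/2, making it the main broker — the node through which the most shortest paths run.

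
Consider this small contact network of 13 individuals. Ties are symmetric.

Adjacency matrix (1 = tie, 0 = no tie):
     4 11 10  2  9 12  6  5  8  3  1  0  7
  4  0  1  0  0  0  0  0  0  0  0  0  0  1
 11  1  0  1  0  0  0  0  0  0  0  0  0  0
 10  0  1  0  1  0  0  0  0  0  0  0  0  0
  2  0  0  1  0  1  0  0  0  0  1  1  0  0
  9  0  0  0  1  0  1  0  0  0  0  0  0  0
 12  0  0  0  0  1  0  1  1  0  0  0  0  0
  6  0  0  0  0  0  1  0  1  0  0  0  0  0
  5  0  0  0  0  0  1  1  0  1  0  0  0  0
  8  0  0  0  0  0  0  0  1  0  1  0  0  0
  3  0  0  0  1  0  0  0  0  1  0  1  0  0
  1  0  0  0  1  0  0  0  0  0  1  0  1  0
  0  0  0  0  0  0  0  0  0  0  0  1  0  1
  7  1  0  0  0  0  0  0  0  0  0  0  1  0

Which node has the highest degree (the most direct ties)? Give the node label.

Degrees — 0:2, 1:3, 2:4, 3:3, 4:2, 5:3, 6:2, 7:2, 8:2, 9:2, 10:2, 11:2, 12:3.
The maximum is 4, attained only by 2.

2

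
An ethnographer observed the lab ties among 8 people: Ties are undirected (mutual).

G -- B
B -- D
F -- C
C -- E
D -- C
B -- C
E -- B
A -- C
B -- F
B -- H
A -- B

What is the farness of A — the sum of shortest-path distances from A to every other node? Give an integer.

12

Distances from A: B:1, C:1, D:2, E:2, F:2, G:2, H:2.
Sum = 1 + 1 + 2 + 2 + 2 + 2 + 2 = 12.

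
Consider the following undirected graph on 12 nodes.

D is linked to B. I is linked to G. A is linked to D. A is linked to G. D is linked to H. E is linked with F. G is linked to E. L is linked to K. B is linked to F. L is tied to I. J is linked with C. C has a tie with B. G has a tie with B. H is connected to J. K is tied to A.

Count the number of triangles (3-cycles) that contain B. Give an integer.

0

B's neighbors are C, D, F, and G, but none of them are tied to each other, so no triangle contains B.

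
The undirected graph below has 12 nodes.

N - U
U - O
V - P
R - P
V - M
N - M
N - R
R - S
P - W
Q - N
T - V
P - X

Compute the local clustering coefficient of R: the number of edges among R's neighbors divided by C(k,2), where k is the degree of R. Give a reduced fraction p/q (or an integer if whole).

0

R's neighbors: N, P, and S (k = 3).
Possible neighbor pairs: C(3,2) = 3. Edges among them: none → e = 0.
Clustering(R) = 0/3 = 0.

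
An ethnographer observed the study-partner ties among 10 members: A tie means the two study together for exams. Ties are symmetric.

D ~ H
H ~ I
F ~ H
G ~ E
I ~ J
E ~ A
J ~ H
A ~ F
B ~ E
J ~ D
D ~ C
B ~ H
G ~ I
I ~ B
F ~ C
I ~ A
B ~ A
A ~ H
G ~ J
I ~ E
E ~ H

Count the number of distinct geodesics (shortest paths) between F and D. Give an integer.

The shortest distance is 2. The length-2 paths are: F–H–D; F–C–D.
That gives 2 distinct shortest paths.

2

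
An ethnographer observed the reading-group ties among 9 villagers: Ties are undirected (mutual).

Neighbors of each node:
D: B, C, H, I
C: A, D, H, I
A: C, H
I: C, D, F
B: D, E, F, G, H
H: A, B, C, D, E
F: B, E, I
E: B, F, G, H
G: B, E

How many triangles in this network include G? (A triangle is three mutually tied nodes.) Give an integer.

G's neighbors: B and E.
Neighbor pairs that are themselves tied: G–B–E. Each forms one triangle with G, for 1 in total.

1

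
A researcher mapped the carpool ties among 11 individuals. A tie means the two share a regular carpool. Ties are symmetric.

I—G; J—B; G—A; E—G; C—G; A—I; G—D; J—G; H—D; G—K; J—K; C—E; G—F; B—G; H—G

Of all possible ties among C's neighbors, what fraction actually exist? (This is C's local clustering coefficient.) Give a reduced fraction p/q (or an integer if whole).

1

C's neighbors: E and G (k = 2).
Possible neighbor pairs: C(2,2) = 1. Edges among them: E–G → e = 1.
Clustering(C) = 1/1.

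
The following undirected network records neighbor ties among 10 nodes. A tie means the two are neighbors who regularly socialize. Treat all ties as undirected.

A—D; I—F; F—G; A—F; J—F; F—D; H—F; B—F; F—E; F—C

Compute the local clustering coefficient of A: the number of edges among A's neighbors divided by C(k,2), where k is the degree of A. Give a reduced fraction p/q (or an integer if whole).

A's neighbors: D and F (k = 2).
Possible neighbor pairs: C(2,2) = 1. Edges among them: D–F → e = 1.
Clustering(A) = 1/1.

1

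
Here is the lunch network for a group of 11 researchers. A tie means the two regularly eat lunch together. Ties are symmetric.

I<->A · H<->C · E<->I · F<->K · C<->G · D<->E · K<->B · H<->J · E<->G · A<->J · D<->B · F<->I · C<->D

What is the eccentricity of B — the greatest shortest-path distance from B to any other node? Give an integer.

4

Distances from B: A:4, C:2, D:1, E:2, F:2, G:3, H:3, I:3, J:4, K:1.
The largest is 4 (to A and J), so the eccentricity of B is 4.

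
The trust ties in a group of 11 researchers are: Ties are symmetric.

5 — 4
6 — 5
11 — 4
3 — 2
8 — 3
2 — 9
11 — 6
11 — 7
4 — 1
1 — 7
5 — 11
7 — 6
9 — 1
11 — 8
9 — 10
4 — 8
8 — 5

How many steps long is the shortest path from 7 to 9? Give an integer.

One shortest route is 7 – 1 – 9, which uses 2 edges, and 7 and 9 are not directly tied, so nothing shorter exists. So d(7,9) = 2.

2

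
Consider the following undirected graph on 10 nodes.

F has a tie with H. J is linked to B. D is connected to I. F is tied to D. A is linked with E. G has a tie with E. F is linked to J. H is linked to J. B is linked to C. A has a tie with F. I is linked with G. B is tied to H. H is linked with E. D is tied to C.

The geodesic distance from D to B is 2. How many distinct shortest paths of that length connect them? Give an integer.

The shortest distance is 2, and the only length-2 path is D–C–B. So there is exactly 1 shortest path.

1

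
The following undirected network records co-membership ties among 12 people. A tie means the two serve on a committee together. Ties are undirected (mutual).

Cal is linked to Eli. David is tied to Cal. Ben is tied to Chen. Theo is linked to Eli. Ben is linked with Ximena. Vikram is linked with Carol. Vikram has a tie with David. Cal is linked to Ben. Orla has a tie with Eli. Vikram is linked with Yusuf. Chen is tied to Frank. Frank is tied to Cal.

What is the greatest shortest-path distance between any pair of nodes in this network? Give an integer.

5

Eccentricity of each node (its greatest distance to any other): Ben:4, Cal:3, Carol:5, Chen:5, David:3, Eli:4, Frank:4, Orla:5, Theo:5, Vikram:4, Ximena:5, Yusuf:5.
The maximum eccentricity is 5, realized for instance by the pair Orla–Carol via Orla – Eli – Cal – David – Vikram – Carol. So the diameter is 5.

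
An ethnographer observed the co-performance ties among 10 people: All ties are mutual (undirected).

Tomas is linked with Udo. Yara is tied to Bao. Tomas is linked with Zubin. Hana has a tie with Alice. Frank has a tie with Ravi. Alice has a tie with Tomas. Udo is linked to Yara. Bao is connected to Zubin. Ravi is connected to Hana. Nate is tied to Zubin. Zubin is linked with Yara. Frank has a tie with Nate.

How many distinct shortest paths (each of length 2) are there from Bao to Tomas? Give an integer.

1

The shortest distance is 2, and the only length-2 path is Bao–Zubin–Tomas. So there is exactly 1 shortest path.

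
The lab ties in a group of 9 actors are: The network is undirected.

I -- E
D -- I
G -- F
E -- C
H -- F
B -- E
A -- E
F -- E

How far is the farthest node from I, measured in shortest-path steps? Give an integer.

3

Distances from I: A:2, B:2, C:2, D:1, E:1, F:2, G:3, H:3.
The largest is 3 (to G and H), so the eccentricity of I is 3.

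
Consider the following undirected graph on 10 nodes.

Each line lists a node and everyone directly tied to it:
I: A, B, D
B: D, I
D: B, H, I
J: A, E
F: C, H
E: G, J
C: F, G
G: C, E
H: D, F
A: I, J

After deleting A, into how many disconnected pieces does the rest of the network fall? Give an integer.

1

A's neighbors (I and J) remain reachable from one another through other ties, so the rest of the network stays in one piece.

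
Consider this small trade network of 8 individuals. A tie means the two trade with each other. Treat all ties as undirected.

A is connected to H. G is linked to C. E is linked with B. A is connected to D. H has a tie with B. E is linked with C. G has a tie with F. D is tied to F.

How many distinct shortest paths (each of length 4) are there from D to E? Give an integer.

The shortest distance is 4. The length-4 paths are: D–A–H–B–E; D–F–G–C–E.
That gives 2 distinct shortest paths.

2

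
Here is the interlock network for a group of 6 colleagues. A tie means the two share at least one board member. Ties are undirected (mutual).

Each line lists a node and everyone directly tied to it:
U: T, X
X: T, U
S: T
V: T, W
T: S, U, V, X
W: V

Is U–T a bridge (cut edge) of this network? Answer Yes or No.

No

Even without that edge, U still reaches T via U – X – T, so the network stays connected. Not a bridge.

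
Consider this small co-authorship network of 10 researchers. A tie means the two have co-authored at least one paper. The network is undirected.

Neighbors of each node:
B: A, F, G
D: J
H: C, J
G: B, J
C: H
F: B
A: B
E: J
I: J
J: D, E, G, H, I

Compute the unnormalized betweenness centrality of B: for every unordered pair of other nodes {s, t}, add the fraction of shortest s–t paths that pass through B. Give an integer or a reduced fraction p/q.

Pairs whose geodesics pass through B — G–F: 1; G–A: 1; E–F: 1; E–A: 1; F–J: 1; F–I: 1; F–D: 1; F–H: 1; F–A: 1; F–C: 1; J–A: 1; I–A: 1; D–A: 1; H–A: 1 … (+1 more pairs).
All other pairs contribute 0.
Summing the contributions gives betweenness(B) = 15.

15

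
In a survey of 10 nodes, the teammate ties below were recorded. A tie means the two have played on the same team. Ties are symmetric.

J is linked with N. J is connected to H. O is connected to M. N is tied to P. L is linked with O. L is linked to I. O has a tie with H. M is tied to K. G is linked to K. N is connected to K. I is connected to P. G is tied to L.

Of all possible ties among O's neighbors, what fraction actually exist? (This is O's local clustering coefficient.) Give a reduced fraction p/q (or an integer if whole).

0

O's neighbors: H, L, and M (k = 3).
Possible neighbor pairs: C(3,2) = 3. Edges among them: none → e = 0.
Clustering(O) = 0/3 = 0.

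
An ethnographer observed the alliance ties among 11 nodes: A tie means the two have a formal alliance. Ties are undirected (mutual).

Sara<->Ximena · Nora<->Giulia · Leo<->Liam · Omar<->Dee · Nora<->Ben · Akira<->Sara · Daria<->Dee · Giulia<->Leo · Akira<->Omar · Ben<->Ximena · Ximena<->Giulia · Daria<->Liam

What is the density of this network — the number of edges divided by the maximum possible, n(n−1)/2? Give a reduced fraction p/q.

There are 12 edges and 11 nodes, so the maximum possible is C(11,2) = 55.
Density = 12/55.

12/55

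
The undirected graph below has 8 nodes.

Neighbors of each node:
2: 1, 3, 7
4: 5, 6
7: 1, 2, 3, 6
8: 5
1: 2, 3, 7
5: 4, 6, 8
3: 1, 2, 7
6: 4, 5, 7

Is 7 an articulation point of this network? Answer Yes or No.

Removing 7 leaves {1, 2, and 3} with no path to {4, 5, 6, and 8}, so the network splits into 2 components. 7 is a cut vertex.

Yes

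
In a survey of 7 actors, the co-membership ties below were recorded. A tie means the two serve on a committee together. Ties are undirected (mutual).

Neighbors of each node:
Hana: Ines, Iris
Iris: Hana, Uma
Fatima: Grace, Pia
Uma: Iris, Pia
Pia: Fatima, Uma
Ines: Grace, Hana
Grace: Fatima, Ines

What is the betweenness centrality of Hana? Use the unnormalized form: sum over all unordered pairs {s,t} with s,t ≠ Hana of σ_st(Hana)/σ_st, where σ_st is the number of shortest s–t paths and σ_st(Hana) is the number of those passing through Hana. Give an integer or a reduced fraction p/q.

Pairs whose geodesics pass through Hana — Ines–Uma: 1; Ines–Iris: 1; Grace–Iris: 1.
All other pairs contribute 0.
Summing the contributions gives betweenness(Hana) = 3.

3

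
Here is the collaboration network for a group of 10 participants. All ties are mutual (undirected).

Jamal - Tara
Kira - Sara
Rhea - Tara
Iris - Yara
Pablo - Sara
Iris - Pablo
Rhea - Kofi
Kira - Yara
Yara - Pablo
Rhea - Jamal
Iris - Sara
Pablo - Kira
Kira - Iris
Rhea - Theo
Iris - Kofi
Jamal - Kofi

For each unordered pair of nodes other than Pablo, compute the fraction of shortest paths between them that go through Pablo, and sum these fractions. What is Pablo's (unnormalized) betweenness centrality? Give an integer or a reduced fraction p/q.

Pairs whose geodesics pass through Pablo — Yara–Sara: 1/3.
All other pairs contribute 0.
Summing the contributions gives betweenness(Pablo) = 1/3.

1/3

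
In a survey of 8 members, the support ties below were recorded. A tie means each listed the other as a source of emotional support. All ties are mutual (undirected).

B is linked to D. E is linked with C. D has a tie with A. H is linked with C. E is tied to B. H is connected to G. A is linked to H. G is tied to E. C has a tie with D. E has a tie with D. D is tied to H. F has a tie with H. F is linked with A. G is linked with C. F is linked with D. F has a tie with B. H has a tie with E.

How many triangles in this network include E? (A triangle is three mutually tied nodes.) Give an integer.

E's neighbors: B, C, D, G, and H.
Neighbor pairs that are themselves tied: E–B–D; E–C–D; E–C–G; E–C–H; E–D–H; E–G–H. Each forms one triangle with E, for 6 in total.

6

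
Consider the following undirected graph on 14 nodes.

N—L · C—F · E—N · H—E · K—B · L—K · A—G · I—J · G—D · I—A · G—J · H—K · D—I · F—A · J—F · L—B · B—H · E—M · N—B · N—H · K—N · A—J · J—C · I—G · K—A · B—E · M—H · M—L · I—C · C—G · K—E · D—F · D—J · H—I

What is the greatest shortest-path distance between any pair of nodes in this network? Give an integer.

Eccentricity of each node (its greatest distance to any other): A:3, B:3, C:4, D:4, E:3, F:4, G:3, H:3, I:3, J:3, K:3, L:4, M:4, N:3.
The maximum eccentricity is 4, realized for instance by the pair F–M via F – A – K – L – M. So the diameter is 4.

4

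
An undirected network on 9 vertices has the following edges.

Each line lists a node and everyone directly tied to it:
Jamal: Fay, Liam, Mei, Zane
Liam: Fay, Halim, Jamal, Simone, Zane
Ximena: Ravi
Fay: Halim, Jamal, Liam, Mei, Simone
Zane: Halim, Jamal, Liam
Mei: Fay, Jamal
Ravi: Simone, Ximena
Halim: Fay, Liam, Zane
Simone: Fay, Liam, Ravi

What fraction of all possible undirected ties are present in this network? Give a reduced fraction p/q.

There are 14 edges and 9 nodes, so the maximum possible is C(9,2) = 36.
Density = 14/36 = 7/18.

7/18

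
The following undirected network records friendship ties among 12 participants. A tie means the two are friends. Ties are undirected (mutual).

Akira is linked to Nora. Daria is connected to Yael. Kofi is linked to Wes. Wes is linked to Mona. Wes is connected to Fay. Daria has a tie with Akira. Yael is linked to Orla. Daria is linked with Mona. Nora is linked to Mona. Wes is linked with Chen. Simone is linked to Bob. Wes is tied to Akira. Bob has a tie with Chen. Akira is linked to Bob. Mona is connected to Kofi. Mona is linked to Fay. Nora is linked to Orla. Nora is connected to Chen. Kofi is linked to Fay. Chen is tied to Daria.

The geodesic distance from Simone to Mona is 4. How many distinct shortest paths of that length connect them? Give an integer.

6

The shortest distance is 4. The length-4 paths are: Simone–Bob–Akira–Nora–Mona; Simone–Bob–Chen–Nora–Mona; Simone–Bob–Akira–Daria–Mona; Simone–Bob–Chen–Daria–Mona; Simone–Bob–Akira–Wes–Mona; Simone–Bob–Chen–Wes–Mona.
That gives 6 distinct shortest paths.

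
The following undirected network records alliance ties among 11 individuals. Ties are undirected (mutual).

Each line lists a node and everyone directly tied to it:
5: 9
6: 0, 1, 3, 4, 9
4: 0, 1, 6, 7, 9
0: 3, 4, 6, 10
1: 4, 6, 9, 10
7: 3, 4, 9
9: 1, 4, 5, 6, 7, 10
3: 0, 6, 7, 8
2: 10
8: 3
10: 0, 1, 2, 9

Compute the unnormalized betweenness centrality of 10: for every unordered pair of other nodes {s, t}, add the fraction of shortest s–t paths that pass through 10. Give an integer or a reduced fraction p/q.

10

Pairs whose geodesics pass through 10 — 5–2: 1; 5–0: 1/3; 6–2: 3/3; 2–1: 1; 2–7: 1; 2–9: 1; 2–4: 3/3; 2–8: 1; 2–0: 1; 2–3: 1; 1–0: 1/3; 9–0: 1/3.
All other pairs contribute 0.
Summing the contributions gives betweenness(10) = 10.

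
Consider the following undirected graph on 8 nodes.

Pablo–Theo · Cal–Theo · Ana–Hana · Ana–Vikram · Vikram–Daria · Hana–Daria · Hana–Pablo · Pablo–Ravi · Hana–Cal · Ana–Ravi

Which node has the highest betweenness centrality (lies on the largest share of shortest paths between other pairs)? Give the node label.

Hana

Unnormalized betweenness of each node: Ana:143/30, Cal:26/15, Daria:26/15, Hana:299/30, Pablo:143/30, Ravi:41/30, Theo:5/6, Vikram:5/6.
Hana has the largest value, 299/30, making it the main broker — the node through which the most shortest paths run.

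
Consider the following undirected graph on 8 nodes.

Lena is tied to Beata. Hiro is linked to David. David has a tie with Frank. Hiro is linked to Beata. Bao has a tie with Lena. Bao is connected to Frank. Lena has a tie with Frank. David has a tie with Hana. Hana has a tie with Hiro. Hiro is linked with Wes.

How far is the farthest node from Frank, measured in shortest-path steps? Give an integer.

3

Distances from Frank: Bao:1, Beata:2, David:1, Hana:2, Hiro:2, Lena:1, Wes:3.
The largest is 3 (to Wes), so the eccentricity of Frank is 3.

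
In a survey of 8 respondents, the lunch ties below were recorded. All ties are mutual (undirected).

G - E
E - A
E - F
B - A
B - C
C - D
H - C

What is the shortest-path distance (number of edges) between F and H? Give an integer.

One shortest route is F – E – A – B – C – H, which uses 5 edges, and at distance 4 from F we only reach {C}, which does not include H. So d(F,H) = 5.

5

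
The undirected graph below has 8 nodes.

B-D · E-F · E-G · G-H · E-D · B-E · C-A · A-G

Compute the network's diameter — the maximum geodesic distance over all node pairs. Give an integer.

4

Eccentricity of each node (its greatest distance to any other): A:3, B:4, C:4, D:4, E:3, F:4, G:2, H:3.
The maximum eccentricity is 4, realized for instance by the pair C–D via C – A – G – E – D. So the diameter is 4.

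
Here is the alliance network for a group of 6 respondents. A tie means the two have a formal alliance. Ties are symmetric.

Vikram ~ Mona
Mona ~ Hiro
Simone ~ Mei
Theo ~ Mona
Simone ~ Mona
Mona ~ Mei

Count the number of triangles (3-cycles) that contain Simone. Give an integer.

Simone's neighbors: Mei and Mona.
Neighbor pairs that are themselves tied: Simone–Mei–Mona. Each forms one triangle with Simone, for 1 in total.

1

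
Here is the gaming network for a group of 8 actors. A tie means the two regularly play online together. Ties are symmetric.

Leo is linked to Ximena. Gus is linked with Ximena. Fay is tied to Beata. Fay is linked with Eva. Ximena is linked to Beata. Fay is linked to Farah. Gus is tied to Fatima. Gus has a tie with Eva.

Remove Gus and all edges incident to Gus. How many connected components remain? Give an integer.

Without Gus, the remaining ties split the others into: {Fatima}; {Beata, Eva, Farah, Fay, Leo, Ximena}.
That's 2 separate components.

2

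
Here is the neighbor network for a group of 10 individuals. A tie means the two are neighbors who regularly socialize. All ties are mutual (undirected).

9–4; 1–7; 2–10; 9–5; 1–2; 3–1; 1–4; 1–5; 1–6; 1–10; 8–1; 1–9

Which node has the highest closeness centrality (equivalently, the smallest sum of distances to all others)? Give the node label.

Farness (sum of distances to all others) for each node — 1:9, 2:16, 3:17, 4:16, 5:16, 6:17, 7:17, 8:17, 9:15, 10:16.
The smallest farness is 9, for 1, so 1 has the highest closeness.

1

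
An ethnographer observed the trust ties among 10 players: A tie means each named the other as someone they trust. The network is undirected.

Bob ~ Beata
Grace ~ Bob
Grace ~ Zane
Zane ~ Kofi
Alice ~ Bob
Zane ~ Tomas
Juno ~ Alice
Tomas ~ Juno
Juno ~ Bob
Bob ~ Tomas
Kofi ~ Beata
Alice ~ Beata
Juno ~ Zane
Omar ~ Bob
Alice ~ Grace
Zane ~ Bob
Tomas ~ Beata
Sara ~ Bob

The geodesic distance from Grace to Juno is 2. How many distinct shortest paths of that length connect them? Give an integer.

3

The shortest distance is 2. The length-2 paths are: Grace–Bob–Juno; Grace–Alice–Juno; Grace–Zane–Juno.
That gives 3 distinct shortest paths.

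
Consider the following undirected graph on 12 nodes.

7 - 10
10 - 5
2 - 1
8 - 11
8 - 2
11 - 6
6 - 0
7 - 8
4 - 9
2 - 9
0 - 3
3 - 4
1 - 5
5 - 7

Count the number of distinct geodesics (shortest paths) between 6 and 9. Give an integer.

The shortest distance is 4. The length-4 paths are: 6–0–3–4–9; 6–11–8–2–9.
That gives 2 distinct shortest paths.

2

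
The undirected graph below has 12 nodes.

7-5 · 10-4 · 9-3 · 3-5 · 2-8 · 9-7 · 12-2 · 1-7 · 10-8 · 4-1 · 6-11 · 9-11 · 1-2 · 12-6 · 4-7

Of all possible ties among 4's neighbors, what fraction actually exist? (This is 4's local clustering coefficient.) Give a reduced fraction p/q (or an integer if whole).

1/3

4's neighbors: 1, 7, and 10 (k = 3).
Possible neighbor pairs: C(3,2) = 3. Edges among them: 1–7 → e = 1.
Clustering(4) = 1/3.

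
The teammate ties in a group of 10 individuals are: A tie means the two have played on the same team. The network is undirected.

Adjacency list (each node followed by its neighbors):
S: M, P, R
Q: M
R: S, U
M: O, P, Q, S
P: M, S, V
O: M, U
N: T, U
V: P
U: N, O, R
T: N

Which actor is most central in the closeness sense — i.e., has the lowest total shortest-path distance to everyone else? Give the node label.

M

Farness (sum of distances to all others) for each node — M:17, N:25, O:18, P:21, Q:25, R:19, S:18, T:33, U:19, V:29.
The smallest farness is 17, for M, so M has the highest closeness.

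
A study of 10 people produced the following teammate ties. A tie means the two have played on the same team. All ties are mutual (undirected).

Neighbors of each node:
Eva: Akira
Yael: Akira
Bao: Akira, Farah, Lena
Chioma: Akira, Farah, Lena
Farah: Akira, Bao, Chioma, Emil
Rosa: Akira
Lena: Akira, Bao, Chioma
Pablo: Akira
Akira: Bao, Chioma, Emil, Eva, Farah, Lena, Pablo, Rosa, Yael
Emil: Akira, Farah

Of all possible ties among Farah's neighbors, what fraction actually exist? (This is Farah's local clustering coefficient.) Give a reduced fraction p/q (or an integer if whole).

Farah's neighbors: Akira, Bao, Chioma, and Emil (k = 4).
Possible neighbor pairs: C(4,2) = 6. Edges among them: Akira–Bao, Akira–Chioma, Akira–Emil → e = 3.
Clustering(Farah) = 3/6 = 1/2.

1/2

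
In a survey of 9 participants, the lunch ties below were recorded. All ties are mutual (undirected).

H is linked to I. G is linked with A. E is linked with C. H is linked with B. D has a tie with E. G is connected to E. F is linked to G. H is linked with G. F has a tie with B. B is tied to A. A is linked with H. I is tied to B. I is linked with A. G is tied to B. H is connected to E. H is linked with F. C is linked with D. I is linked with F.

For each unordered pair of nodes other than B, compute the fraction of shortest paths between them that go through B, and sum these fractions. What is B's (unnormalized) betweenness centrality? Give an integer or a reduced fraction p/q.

1/2

Pairs whose geodesics pass through B — I–G: 1/4; F–A: 1/4.
All other pairs contribute 0.
Summing the contributions gives betweenness(B) = 1/2.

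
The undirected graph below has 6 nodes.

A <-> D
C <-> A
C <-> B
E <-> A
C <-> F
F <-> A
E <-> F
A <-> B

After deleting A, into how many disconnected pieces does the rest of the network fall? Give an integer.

Without A, the remaining ties split the others into: {B, C, E, F}; {D}.
That's 2 separate components.

2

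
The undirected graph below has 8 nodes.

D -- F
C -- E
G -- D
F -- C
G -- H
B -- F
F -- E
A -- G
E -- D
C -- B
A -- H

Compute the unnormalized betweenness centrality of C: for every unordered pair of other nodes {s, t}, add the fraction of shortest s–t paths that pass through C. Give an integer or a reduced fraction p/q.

Pairs whose geodesics pass through C — B–E: 1/2.
All other pairs contribute 0.
Summing the contributions gives betweenness(C) = 1/2.

1/2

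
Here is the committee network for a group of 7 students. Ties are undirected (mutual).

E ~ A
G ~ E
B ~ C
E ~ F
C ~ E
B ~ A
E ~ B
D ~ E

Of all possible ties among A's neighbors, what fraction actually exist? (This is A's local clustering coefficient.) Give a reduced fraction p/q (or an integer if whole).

A's neighbors: B and E (k = 2).
Possible neighbor pairs: C(2,2) = 1. Edges among them: B–E → e = 1.
Clustering(A) = 1/1.

1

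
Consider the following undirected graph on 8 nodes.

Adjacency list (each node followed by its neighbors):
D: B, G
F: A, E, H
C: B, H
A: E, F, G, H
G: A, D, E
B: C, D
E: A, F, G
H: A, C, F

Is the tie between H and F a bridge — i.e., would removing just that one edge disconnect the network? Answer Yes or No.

No

Even without that edge, H still reaches F via H – A – F, so the network stays connected. Not a bridge.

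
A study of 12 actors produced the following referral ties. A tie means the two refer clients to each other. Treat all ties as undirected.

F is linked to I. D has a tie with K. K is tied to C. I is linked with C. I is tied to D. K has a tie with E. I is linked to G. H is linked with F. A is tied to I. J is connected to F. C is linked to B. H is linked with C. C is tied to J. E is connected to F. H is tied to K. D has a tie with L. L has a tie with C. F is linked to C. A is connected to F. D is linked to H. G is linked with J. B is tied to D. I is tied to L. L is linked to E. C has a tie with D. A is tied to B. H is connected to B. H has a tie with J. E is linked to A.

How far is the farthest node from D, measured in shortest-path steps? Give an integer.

Distances from D: A:2, B:1, C:1, E:2, F:2, G:2, H:1, I:1, J:2, K:1, L:1.
The largest is 2 (to J, F, A, E, and G), so the eccentricity of D is 2.

2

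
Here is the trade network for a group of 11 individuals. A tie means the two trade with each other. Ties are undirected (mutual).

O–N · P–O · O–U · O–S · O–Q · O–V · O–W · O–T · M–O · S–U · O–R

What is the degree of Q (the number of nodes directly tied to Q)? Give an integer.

1

Q is directly tied to O. That is 1 neighbor, so the degree of Q is 1.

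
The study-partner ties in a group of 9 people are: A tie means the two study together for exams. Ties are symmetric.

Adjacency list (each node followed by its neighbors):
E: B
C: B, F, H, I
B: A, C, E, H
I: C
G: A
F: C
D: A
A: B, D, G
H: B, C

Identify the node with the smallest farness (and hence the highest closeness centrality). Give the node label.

B

Farness (sum of distances to all others) for each node — A:15, B:12, C:14, D:22, E:19, F:21, G:22, H:16, I:21.
The smallest farness is 12, for B, so B has the highest closeness.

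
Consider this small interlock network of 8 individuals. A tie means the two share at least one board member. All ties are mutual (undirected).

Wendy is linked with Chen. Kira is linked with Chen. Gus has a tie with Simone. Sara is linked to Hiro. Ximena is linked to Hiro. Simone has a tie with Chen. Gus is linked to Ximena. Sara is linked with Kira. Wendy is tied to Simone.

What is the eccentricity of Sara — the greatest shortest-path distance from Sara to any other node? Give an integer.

3

Distances from Sara: Chen:2, Gus:3, Hiro:1, Kira:1, Simone:3, Wendy:3, Ximena:2.
The largest is 3 (to Simone, Wendy, and Gus), so the eccentricity of Sara is 3.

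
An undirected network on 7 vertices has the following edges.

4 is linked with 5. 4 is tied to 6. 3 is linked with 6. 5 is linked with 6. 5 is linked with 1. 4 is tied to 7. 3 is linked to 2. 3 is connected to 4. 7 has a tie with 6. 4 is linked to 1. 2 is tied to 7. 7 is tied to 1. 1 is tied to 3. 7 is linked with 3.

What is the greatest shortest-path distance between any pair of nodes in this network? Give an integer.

3

Eccentricity of each node (its greatest distance to any other): 1:2, 2:3, 3:2, 4:2, 5:3, 6:2, 7:2.
The maximum eccentricity is 3, realized for instance by the pair 5–2 via 5 – 4 – 3 – 2. So the diameter is 3.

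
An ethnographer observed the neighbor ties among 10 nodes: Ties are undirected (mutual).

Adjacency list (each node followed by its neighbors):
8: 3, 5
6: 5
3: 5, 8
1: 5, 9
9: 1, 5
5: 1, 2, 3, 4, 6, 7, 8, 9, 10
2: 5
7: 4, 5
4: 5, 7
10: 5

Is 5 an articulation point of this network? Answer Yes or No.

Removing 5 leaves {1 and 9} with no path to {4 and 7}, so the network splits into 6 components. 5 is a cut vertex.

Yes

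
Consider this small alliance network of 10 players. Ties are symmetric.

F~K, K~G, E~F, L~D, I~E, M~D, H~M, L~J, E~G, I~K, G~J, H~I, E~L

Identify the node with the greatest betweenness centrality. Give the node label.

E

Unnormalized betweenness of each node: D:49/12, E:237/20, F:47/60, G:137/30, H:131/30, I:89/10, J:17/10, K:4, L:93/10, M:49/20.
E has the largest value, 237/20, making it the main broker — the node through which the most shortest paths run.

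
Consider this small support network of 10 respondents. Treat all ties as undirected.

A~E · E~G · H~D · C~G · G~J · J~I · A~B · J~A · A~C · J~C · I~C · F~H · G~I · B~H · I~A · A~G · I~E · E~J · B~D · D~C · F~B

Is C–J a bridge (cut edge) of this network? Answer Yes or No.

No

Even without that edge, C still reaches J via C – A – J, so the network stays connected. Not a bridge.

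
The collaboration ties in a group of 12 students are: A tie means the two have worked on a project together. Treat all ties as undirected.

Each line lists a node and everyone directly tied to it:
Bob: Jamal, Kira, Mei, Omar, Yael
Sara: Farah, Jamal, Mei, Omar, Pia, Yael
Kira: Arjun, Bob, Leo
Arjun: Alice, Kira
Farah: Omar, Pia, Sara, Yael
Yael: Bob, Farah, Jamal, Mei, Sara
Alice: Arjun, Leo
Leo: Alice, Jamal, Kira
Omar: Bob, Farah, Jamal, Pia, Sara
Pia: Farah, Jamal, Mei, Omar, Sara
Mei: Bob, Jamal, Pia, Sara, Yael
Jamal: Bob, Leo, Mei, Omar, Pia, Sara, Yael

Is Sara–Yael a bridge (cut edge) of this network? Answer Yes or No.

Even without that edge, Sara still reaches Yael via Sara – Mei – Yael, so the network stays connected. Not a bridge.

No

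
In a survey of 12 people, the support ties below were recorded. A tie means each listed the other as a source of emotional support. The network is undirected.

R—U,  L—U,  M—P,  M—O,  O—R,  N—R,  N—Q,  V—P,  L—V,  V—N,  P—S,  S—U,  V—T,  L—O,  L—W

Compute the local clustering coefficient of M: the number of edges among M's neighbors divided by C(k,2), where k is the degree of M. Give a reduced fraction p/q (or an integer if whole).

M's neighbors: O and P (k = 2).
Possible neighbor pairs: C(2,2) = 1. Edges among them: none → e = 0.
Clustering(M) = 0/1.

0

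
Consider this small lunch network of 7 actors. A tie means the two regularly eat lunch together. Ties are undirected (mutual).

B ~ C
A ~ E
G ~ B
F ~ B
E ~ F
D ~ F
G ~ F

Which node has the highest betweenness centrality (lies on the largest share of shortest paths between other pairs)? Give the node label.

F

Unnormalized betweenness of each node: A:0, B:5, C:0, D:0, E:5, F:11, G:0.
F has the largest value, 11, making it the main broker — the node through which the most shortest paths run.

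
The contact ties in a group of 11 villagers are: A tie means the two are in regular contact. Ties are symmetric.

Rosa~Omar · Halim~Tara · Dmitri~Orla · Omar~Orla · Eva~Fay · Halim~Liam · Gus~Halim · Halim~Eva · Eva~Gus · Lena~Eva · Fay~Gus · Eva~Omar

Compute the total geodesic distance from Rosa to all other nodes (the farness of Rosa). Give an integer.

28

Distances from Rosa: Dmitri:3, Eva:2, Fay:3, Gus:3, Halim:3, Lena:3, Liam:4, Omar:1, Orla:2, Tara:4.
Sum = 3 + 2 + 3 + 3 + 3 + 3 + 4 + 1 + 2 + 4 = 28.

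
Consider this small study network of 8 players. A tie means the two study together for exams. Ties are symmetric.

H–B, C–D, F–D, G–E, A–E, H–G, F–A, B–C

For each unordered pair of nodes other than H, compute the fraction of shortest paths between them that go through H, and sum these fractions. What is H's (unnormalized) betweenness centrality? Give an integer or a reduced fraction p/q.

9/2

Pairs whose geodesics pass through H — C–G: 1; C–E: 1/2; B–G: 1; B–E: 1; B–A: 1/2; G–D: 1/2.
All other pairs contribute 0.
Summing the contributions gives betweenness(H) = 9/2.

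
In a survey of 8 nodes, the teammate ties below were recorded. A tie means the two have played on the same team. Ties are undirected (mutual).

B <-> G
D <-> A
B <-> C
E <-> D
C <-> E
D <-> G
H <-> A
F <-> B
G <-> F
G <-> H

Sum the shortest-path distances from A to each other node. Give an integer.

15

Distances from A: B:3, C:3, D:1, E:2, F:3, G:2, H:1.
Sum = 3 + 3 + 1 + 2 + 3 + 2 + 1 = 15.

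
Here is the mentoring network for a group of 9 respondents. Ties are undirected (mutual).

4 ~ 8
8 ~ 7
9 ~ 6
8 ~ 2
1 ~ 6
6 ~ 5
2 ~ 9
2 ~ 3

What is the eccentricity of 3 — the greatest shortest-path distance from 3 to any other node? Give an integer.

Distances from 3: 1:4, 2:1, 4:3, 5:4, 6:3, 7:3, 8:2, 9:2.
The largest is 4 (to 1 and 5), so the eccentricity of 3 is 4.

4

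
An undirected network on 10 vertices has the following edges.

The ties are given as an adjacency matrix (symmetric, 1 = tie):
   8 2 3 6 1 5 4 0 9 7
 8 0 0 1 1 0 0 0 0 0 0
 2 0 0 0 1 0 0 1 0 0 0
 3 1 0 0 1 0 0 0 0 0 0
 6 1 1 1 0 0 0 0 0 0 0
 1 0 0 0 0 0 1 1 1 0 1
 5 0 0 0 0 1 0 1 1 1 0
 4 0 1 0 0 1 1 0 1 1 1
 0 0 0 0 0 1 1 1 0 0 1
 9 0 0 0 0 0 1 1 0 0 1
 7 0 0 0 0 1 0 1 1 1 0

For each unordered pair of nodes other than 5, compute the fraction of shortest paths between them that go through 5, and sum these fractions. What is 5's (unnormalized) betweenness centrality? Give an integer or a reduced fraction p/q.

2/3

Pairs whose geodesics pass through 5 — 1–9: 1/3; 0–9: 1/3.
All other pairs contribute 0.
Summing the contributions gives betweenness(5) = 2/3.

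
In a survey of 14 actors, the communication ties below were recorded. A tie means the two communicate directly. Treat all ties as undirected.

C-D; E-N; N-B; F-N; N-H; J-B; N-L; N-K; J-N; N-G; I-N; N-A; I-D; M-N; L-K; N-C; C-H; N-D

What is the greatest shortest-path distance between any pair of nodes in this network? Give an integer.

Eccentricity of each node (its greatest distance to any other): A:2, B:2, C:2, D:2, E:2, F:2, G:2, H:2, I:2, J:2, K:2, L:2, M:2, N:1.
The maximum eccentricity is 2, realized for instance by the pair G–A via G – N – A. So the diameter is 2.

2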